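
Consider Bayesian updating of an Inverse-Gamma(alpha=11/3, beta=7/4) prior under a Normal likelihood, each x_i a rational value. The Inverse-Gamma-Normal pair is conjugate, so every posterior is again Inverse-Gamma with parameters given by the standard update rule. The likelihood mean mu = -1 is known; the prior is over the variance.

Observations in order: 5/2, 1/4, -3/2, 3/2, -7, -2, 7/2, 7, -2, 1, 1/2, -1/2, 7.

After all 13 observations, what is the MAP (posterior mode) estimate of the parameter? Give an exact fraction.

10395/1072

obs 1: x=5/2 → posterior Inverse-Gamma(25/6, 63/8)
obs 2: x=1/4 → posterior Inverse-Gamma(14/3, 277/32)
obs 3: x=-3/2 → posterior Inverse-Gamma(31/6, 281/32)
obs 4: x=3/2 → posterior Inverse-Gamma(17/3, 381/32)
obs 5: x=-7 → posterior Inverse-Gamma(37/6, 957/32)
obs 6: x=-2 → posterior Inverse-Gamma(20/3, 973/32)
obs 7: x=7/2 → posterior Inverse-Gamma(43/6, 1297/32)
obs 8: x=7 → posterior Inverse-Gamma(23/3, 2321/32)
obs 9: x=-2 → posterior Inverse-Gamma(49/6, 2337/32)
obs 10: x=1 → posterior Inverse-Gamma(26/3, 2401/32)
obs 11: x=1/2 → posterior Inverse-Gamma(55/6, 2437/32)
obs 12: x=-1/2 → posterior Inverse-Gamma(29/3, 2441/32)
obs 13: x=7 → posterior Inverse-Gamma(61/6, 3465/32)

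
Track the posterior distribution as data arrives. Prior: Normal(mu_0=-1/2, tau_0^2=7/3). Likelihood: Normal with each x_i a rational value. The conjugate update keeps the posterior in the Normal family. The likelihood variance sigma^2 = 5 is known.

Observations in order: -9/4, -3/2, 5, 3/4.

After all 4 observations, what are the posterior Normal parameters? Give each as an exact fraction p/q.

obs 1: x=-9/4 → posterior Normal(-93/88, 35/22)
obs 2: x=-3/2 → posterior Normal(-135/116, 35/29)
obs 3: x=5 → posterior Normal(5/144, 35/36)
obs 4: x=3/4 → posterior Normal(13/86, 35/43)

mu_0=13/86, tau_0^2=35/43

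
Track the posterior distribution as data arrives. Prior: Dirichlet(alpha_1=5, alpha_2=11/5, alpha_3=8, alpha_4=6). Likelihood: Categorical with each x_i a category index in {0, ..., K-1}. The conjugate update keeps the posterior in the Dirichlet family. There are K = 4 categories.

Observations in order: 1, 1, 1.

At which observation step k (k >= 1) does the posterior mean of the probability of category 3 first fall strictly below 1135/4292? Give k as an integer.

obs 1: x=1 → posterior Dirichlet(5, 16/5, 8, 6)
obs 2: x=1 → posterior Dirichlet(5, 21/5, 8, 6)
obs 3: x=1 → posterior Dirichlet(5, 26/5, 8, 6)

k = 2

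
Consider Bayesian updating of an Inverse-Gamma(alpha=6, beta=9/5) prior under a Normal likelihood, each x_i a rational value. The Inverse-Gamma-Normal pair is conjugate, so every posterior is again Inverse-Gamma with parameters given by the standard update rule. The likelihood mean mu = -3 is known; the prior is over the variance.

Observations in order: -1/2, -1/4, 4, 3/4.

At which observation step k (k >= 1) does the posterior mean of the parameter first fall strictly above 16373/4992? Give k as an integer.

k = 3

obs 1: x=-1/2 → posterior Inverse-Gamma(13/2, 197/40)
obs 2: x=-1/4 → posterior Inverse-Gamma(7, 1393/160)
obs 3: x=4 → posterior Inverse-Gamma(15/2, 5313/160)
obs 4: x=3/4 → posterior Inverse-Gamma(8, 3219/80)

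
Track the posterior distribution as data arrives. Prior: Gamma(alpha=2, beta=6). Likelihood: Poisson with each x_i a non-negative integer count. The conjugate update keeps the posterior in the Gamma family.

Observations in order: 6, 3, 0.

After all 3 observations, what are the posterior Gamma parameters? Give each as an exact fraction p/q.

obs 1: x=6 → posterior Gamma(8, 7)
obs 2: x=3 → posterior Gamma(11, 8)
obs 3: x=0 → posterior Gamma(11, 9)

alpha=11, beta=9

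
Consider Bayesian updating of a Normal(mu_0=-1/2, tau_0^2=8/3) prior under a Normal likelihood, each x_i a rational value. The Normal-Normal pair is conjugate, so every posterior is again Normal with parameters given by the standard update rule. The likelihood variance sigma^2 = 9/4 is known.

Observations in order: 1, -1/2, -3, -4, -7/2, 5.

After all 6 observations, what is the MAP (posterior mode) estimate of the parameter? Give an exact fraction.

-347/438

obs 1: x=1 → posterior Normal(37/118, 72/59)
obs 2: x=-1/2 → posterior Normal(5/182, 72/91)
obs 3: x=-3 → posterior Normal(-187/246, 24/41)
obs 4: x=-4 → posterior Normal(-443/310, 72/155)
obs 5: x=-7/2 → posterior Normal(-667/374, 72/187)
obs 6: x=5 → posterior Normal(-347/438, 24/73)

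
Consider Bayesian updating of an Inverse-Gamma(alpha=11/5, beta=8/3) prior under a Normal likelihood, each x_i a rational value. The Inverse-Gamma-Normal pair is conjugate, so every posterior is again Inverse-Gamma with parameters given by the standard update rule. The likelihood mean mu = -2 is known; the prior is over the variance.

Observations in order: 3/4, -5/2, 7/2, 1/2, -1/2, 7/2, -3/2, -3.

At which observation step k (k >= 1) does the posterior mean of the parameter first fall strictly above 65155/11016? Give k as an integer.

k = 3

obs 1: x=3/4 → posterior Inverse-Gamma(27/10, 619/96)
obs 2: x=-5/2 → posterior Inverse-Gamma(16/5, 631/96)
obs 3: x=7/2 → posterior Inverse-Gamma(37/10, 2083/96)
obs 4: x=1/2 → posterior Inverse-Gamma(21/5, 2383/96)
obs 5: x=-1/2 → posterior Inverse-Gamma(47/10, 2491/96)
obs 6: x=7/2 → posterior Inverse-Gamma(26/5, 3943/96)
obs 7: x=-3/2 → posterior Inverse-Gamma(57/10, 3955/96)
obs 8: x=-3 → posterior Inverse-Gamma(31/5, 4003/96)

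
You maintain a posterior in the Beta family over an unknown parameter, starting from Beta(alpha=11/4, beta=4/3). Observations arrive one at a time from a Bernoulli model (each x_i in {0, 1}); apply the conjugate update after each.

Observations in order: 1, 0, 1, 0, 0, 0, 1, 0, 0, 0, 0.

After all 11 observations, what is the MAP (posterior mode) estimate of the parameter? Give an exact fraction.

obs 1: x=1 → posterior Beta(15/4, 4/3)
obs 2: x=0 → posterior Beta(15/4, 7/3)
obs 3: x=1 → posterior Beta(19/4, 7/3)
obs 4: x=0 → posterior Beta(19/4, 10/3)
obs 5: x=0 → posterior Beta(19/4, 13/3)
obs 6: x=0 → posterior Beta(19/4, 16/3)
obs 7: x=1 → posterior Beta(23/4, 16/3)
obs 8: x=0 → posterior Beta(23/4, 19/3)
obs 9: x=0 → posterior Beta(23/4, 22/3)
obs 10: x=0 → posterior Beta(23/4, 25/3)
obs 11: x=0 → posterior Beta(23/4, 28/3)

57/157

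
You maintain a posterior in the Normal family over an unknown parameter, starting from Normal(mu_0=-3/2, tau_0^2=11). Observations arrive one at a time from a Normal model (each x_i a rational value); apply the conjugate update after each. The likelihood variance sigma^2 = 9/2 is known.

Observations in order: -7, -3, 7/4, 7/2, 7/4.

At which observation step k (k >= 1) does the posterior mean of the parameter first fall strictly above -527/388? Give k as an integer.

k = 4

obs 1: x=-7 → posterior Normal(-335/62, 99/31)
obs 2: x=-3 → posterior Normal(-467/106, 99/53)
obs 3: x=7/4 → posterior Normal(-13/5, 33/25)
obs 4: x=7/2 → posterior Normal(-118/97, 99/97)
obs 5: x=7/4 → posterior Normal(-159/238, 99/119)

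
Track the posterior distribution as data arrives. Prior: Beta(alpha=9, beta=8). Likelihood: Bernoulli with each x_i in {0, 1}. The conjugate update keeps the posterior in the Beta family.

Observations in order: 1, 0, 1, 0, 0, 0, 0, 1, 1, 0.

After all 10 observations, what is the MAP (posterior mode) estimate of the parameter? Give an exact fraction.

obs 1: x=1 → posterior Beta(10, 8)
obs 2: x=0 → posterior Beta(10, 9)
obs 3: x=1 → posterior Beta(11, 9)
obs 4: x=0 → posterior Beta(11, 10)
obs 5: x=0 → posterior Beta(11, 11)
obs 6: x=0 → posterior Beta(11, 12)
obs 7: x=0 → posterior Beta(11, 13)
obs 8: x=1 → posterior Beta(12, 13)
obs 9: x=1 → posterior Beta(13, 13)
obs 10: x=0 → posterior Beta(13, 14)

12/25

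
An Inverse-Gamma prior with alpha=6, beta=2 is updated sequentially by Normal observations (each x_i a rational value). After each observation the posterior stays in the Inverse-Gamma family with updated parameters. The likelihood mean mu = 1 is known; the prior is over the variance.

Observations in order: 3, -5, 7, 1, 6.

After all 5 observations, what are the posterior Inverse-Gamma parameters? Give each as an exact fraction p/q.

alpha=17/2, beta=105/2

obs 1: x=3 → posterior Inverse-Gamma(13/2, 4)
obs 2: x=-5 → posterior Inverse-Gamma(7, 22)
obs 3: x=7 → posterior Inverse-Gamma(15/2, 40)
obs 4: x=1 → posterior Inverse-Gamma(8, 40)
obs 5: x=6 → posterior Inverse-Gamma(17/2, 105/2)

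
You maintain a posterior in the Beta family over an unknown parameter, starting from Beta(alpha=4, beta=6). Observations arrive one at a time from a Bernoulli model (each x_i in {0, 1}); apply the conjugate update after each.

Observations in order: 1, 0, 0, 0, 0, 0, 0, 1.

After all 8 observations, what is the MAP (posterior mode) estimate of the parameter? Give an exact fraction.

obs 1: x=1 → posterior Beta(5, 6)
obs 2: x=0 → posterior Beta(5, 7)
obs 3: x=0 → posterior Beta(5, 8)
obs 4: x=0 → posterior Beta(5, 9)
obs 5: x=0 → posterior Beta(5, 10)
obs 6: x=0 → posterior Beta(5, 11)
obs 7: x=0 → posterior Beta(5, 12)
obs 8: x=1 → posterior Beta(6, 12)

5/16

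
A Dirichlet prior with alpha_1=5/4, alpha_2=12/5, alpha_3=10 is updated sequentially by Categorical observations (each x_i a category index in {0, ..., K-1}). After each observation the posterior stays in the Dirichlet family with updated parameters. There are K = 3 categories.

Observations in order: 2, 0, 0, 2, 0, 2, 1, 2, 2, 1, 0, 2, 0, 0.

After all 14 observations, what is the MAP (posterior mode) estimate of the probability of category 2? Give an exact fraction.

obs 1: x=2 → posterior Dirichlet(5/4, 12/5, 11)
obs 2: x=0 → posterior Dirichlet(9/4, 12/5, 11)
obs 3: x=0 → posterior Dirichlet(13/4, 12/5, 11)
obs 4: x=2 → posterior Dirichlet(13/4, 12/5, 12)
obs 5: x=0 → posterior Dirichlet(17/4, 12/5, 12)
obs 6: x=2 → posterior Dirichlet(17/4, 12/5, 13)
obs 7: x=1 → posterior Dirichlet(17/4, 17/5, 13)
obs 8: x=2 → posterior Dirichlet(17/4, 17/5, 14)
obs 9: x=2 → posterior Dirichlet(17/4, 17/5, 15)
obs 10: x=1 → posterior Dirichlet(17/4, 22/5, 15)
obs 11: x=0 → posterior Dirichlet(21/4, 22/5, 15)
obs 12: x=2 → posterior Dirichlet(21/4, 22/5, 16)
obs 13: x=0 → posterior Dirichlet(25/4, 22/5, 16)
obs 14: x=0 → posterior Dirichlet(29/4, 22/5, 16)

300/493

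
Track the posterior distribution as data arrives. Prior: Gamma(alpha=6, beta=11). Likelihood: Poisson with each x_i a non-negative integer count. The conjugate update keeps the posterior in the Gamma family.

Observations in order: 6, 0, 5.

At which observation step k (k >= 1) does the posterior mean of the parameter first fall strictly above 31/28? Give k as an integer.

obs 1: x=6 → posterior Gamma(12, 12)
obs 2: x=0 → posterior Gamma(12, 13)
obs 3: x=5 → posterior Gamma(17, 14)

k = 3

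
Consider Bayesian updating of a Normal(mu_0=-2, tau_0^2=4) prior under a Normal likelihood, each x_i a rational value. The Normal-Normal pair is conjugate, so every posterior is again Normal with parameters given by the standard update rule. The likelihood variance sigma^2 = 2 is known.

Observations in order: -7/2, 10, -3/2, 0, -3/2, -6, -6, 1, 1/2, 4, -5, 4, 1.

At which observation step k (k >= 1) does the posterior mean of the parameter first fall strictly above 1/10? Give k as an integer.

k = 2

obs 1: x=-7/2 → posterior Normal(-3, 4/3)
obs 2: x=10 → posterior Normal(11/5, 4/5)
obs 3: x=-3/2 → posterior Normal(8/7, 4/7)
obs 4: x=0 → posterior Normal(8/9, 4/9)
obs 5: x=-3/2 → posterior Normal(5/11, 4/11)
obs 6: x=-6 → posterior Normal(-7/13, 4/13)
obs 7: x=-6 → posterior Normal(-19/15, 4/15)
obs 8: x=1 → posterior Normal(-1, 4/17)
obs 9: x=1/2 → posterior Normal(-16/19, 4/19)
obs 10: x=4 → posterior Normal(-8/21, 4/21)
obs 11: x=-5 → posterior Normal(-18/23, 4/23)
obs 12: x=4 → posterior Normal(-2/5, 4/25)
obs 13: x=1 → posterior Normal(-8/27, 4/27)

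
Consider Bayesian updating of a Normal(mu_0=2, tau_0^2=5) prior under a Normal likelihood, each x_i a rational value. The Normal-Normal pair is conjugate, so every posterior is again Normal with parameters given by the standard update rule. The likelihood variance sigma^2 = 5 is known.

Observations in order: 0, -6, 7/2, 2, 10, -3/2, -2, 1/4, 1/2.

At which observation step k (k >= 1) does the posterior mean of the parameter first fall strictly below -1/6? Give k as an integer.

obs 1: x=0 → posterior Normal(1, 5/2)
obs 2: x=-6 → posterior Normal(-4/3, 5/3)
obs 3: x=7/2 → posterior Normal(-1/8, 5/4)
obs 4: x=2 → posterior Normal(3/10, 1)
obs 5: x=10 → posterior Normal(23/12, 5/6)
obs 6: x=-3/2 → posterior Normal(10/7, 5/7)
obs 7: x=-2 → posterior Normal(1, 5/8)
obs 8: x=1/4 → posterior Normal(11/12, 5/9)
obs 9: x=1/2 → posterior Normal(7/8, 1/2)

k = 2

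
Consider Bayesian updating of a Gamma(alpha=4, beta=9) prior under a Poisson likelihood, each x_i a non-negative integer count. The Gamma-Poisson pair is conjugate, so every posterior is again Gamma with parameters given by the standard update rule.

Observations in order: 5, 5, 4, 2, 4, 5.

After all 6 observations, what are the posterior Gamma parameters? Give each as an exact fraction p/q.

alpha=29, beta=15

obs 1: x=5 → posterior Gamma(9, 10)
obs 2: x=5 → posterior Gamma(14, 11)
obs 3: x=4 → posterior Gamma(18, 12)
obs 4: x=2 → posterior Gamma(20, 13)
obs 5: x=4 → posterior Gamma(24, 14)
obs 6: x=5 → posterior Gamma(29, 15)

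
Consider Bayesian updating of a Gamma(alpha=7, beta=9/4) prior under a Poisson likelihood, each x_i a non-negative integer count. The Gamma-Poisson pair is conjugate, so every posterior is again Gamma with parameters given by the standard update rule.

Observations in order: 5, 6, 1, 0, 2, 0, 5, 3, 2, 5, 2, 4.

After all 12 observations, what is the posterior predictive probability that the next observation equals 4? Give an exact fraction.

2128901647622298304042035462192444219481141903742304162769989097576592082402497280/13340509317144178688070076113471630511479676576153956089835400352764188672534608761

obs 1: x=5 → posterior Gamma(12, 13/4)
obs 2: x=6 → posterior Gamma(18, 17/4)
obs 3: x=1 → posterior Gamma(19, 21/4)
obs 4: x=0 → posterior Gamma(19, 25/4)
obs 5: x=2 → posterior Gamma(21, 29/4)
obs 6: x=0 → posterior Gamma(21, 33/4)
obs 7: x=5 → posterior Gamma(26, 37/4)
obs 8: x=3 → posterior Gamma(29, 41/4)
obs 9: x=2 → posterior Gamma(31, 45/4)
obs 10: x=5 → posterior Gamma(36, 49/4)
obs 11: x=2 → posterior Gamma(38, 53/4)
obs 12: x=4 → posterior Gamma(42, 57/4)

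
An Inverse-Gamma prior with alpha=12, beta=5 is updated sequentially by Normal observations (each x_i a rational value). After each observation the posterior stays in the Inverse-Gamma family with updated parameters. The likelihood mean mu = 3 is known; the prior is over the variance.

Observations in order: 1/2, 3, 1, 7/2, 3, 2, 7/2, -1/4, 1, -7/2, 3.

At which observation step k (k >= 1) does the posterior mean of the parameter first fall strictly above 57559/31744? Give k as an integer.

k = 10

obs 1: x=1/2 → posterior Inverse-Gamma(25/2, 65/8)
obs 2: x=3 → posterior Inverse-Gamma(13, 65/8)
obs 3: x=1 → posterior Inverse-Gamma(27/2, 81/8)
obs 4: x=7/2 → posterior Inverse-Gamma(14, 41/4)
obs 5: x=3 → posterior Inverse-Gamma(29/2, 41/4)
obs 6: x=2 → posterior Inverse-Gamma(15, 43/4)
obs 7: x=7/2 → posterior Inverse-Gamma(31/2, 87/8)
obs 8: x=-1/4 → posterior Inverse-Gamma(16, 517/32)
obs 9: x=1 → posterior Inverse-Gamma(33/2, 581/32)
obs 10: x=-7/2 → posterior Inverse-Gamma(17, 1257/32)
obs 11: x=3 → posterior Inverse-Gamma(35/2, 1257/32)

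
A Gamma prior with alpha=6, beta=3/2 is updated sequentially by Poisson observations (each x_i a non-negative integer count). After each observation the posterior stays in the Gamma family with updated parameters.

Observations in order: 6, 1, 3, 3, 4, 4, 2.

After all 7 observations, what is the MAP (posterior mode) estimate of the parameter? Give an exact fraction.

obs 1: x=6 → posterior Gamma(12, 5/2)
obs 2: x=1 → posterior Gamma(13, 7/2)
obs 3: x=3 → posterior Gamma(16, 9/2)
obs 4: x=3 → posterior Gamma(19, 11/2)
obs 5: x=4 → posterior Gamma(23, 13/2)
obs 6: x=4 → posterior Gamma(27, 15/2)
obs 7: x=2 → posterior Gamma(29, 17/2)

56/17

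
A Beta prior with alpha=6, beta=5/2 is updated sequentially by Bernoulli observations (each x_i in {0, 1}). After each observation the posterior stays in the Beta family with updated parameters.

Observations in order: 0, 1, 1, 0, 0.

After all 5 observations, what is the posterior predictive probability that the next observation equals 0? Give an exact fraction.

11/27

obs 1: x=0 → posterior Beta(6, 7/2)
obs 2: x=1 → posterior Beta(7, 7/2)
obs 3: x=1 → posterior Beta(8, 7/2)
obs 4: x=0 → posterior Beta(8, 9/2)
obs 5: x=0 → posterior Beta(8, 11/2)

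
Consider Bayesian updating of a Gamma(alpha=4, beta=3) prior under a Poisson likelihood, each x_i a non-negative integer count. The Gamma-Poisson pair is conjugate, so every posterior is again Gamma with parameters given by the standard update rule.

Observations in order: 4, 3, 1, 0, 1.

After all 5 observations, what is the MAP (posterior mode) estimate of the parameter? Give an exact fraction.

obs 1: x=4 → posterior Gamma(8, 4)
obs 2: x=3 → posterior Gamma(11, 5)
obs 3: x=1 → posterior Gamma(12, 6)
obs 4: x=0 → posterior Gamma(12, 7)
obs 5: x=1 → posterior Gamma(13, 8)

3/2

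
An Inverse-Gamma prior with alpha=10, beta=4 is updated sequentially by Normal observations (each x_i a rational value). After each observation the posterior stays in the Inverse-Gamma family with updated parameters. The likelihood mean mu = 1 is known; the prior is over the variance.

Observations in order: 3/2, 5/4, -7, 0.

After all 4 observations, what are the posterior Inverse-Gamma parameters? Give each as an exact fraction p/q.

alpha=12, beta=1173/32

obs 1: x=3/2 → posterior Inverse-Gamma(21/2, 33/8)
obs 2: x=5/4 → posterior Inverse-Gamma(11, 133/32)
obs 3: x=-7 → posterior Inverse-Gamma(23/2, 1157/32)
obs 4: x=0 → posterior Inverse-Gamma(12, 1173/32)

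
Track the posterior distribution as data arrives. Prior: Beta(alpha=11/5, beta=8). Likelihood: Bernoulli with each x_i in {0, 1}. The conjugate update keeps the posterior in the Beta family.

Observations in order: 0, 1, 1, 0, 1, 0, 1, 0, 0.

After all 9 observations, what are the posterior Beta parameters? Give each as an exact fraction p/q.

alpha=31/5, beta=13

obs 1: x=0 → posterior Beta(11/5, 9)
obs 2: x=1 → posterior Beta(16/5, 9)
obs 3: x=1 → posterior Beta(21/5, 9)
obs 4: x=0 → posterior Beta(21/5, 10)
obs 5: x=1 → posterior Beta(26/5, 10)
obs 6: x=0 → posterior Beta(26/5, 11)
obs 7: x=1 → posterior Beta(31/5, 11)
obs 8: x=0 → posterior Beta(31/5, 12)
obs 9: x=0 → posterior Beta(31/5, 13)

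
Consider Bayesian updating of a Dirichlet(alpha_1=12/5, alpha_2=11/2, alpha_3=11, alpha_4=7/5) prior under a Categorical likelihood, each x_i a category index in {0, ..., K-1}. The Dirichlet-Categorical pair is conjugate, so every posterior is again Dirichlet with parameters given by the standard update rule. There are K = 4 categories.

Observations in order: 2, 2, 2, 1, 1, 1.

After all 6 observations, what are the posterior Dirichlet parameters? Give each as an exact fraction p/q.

alpha_1=12/5, alpha_2=17/2, alpha_3=14, alpha_4=7/5

obs 1: x=2 → posterior Dirichlet(12/5, 11/2, 12, 7/5)
obs 2: x=2 → posterior Dirichlet(12/5, 11/2, 13, 7/5)
obs 3: x=2 → posterior Dirichlet(12/5, 11/2, 14, 7/5)
obs 4: x=1 → posterior Dirichlet(12/5, 13/2, 14, 7/5)
obs 5: x=1 → posterior Dirichlet(12/5, 15/2, 14, 7/5)
obs 6: x=1 → posterior Dirichlet(12/5, 17/2, 14, 7/5)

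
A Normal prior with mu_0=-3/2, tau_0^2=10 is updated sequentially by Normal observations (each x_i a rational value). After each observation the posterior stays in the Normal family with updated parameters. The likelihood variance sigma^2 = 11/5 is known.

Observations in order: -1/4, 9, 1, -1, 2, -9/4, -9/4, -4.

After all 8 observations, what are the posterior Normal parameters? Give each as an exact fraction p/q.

mu_0=32/137, tau_0^2=110/411

obs 1: x=-1/4 → posterior Normal(-29/61, 110/61)
obs 2: x=9 → posterior Normal(421/111, 110/111)
obs 3: x=1 → posterior Normal(471/161, 110/161)
obs 4: x=-1 → posterior Normal(421/211, 110/211)
obs 5: x=2 → posterior Normal(521/261, 110/261)
obs 6: x=-9/4 → posterior Normal(817/622, 110/311)
obs 7: x=-9/4 → posterior Normal(296/361, 110/361)
obs 8: x=-4 → posterior Normal(32/137, 110/411)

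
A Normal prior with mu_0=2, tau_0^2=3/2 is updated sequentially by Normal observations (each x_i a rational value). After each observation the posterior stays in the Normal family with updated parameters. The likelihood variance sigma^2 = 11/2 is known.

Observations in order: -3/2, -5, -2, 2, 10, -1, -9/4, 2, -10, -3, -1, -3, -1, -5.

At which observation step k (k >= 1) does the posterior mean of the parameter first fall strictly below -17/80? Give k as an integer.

k = 10

obs 1: x=-3/2 → posterior Normal(5/4, 33/28)
obs 2: x=-5 → posterior Normal(5/34, 33/34)
obs 3: x=-2 → posterior Normal(-7/40, 33/40)
obs 4: x=2 → posterior Normal(5/46, 33/46)
obs 5: x=10 → posterior Normal(5/4, 33/52)
obs 6: x=-1 → posterior Normal(59/58, 33/58)
obs 7: x=-9/4 → posterior Normal(91/128, 33/64)
obs 8: x=2 → posterior Normal(23/28, 33/70)
obs 9: x=-10 → posterior Normal(-5/152, 33/76)
obs 10: x=-3 → posterior Normal(-1/4, 33/82)
obs 11: x=-1 → posterior Normal(-53/176, 3/8)
obs 12: x=-3 → posterior Normal(-89/188, 33/94)
obs 13: x=-1 → posterior Normal(-101/200, 33/100)
obs 14: x=-5 → posterior Normal(-161/212, 33/106)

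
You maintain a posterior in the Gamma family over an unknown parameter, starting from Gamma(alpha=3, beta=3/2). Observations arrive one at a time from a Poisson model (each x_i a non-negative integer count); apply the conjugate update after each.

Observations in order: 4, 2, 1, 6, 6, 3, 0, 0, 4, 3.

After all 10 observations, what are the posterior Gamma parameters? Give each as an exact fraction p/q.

alpha=32, beta=23/2

obs 1: x=4 → posterior Gamma(7, 5/2)
obs 2: x=2 → posterior Gamma(9, 7/2)
obs 3: x=1 → posterior Gamma(10, 9/2)
obs 4: x=6 → posterior Gamma(16, 11/2)
obs 5: x=6 → posterior Gamma(22, 13/2)
obs 6: x=3 → posterior Gamma(25, 15/2)
obs 7: x=0 → posterior Gamma(25, 17/2)
obs 8: x=0 → posterior Gamma(25, 19/2)
obs 9: x=4 → posterior Gamma(29, 21/2)
obs 10: x=3 → posterior Gamma(32, 23/2)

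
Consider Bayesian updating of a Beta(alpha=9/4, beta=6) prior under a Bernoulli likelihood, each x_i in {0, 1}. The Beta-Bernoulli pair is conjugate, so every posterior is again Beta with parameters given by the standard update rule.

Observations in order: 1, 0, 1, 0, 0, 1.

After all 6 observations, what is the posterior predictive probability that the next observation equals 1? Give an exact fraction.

7/19

obs 1: x=1 → posterior Beta(13/4, 6)
obs 2: x=0 → posterior Beta(13/4, 7)
obs 3: x=1 → posterior Beta(17/4, 7)
obs 4: x=0 → posterior Beta(17/4, 8)
obs 5: x=0 → posterior Beta(17/4, 9)
obs 6: x=1 → posterior Beta(21/4, 9)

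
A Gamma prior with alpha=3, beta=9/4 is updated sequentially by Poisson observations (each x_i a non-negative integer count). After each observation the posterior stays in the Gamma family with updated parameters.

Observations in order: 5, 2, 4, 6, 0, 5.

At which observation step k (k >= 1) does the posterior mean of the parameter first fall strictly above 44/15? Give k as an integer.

obs 1: x=5 → posterior Gamma(8, 13/4)
obs 2: x=2 → posterior Gamma(10, 17/4)
obs 3: x=4 → posterior Gamma(14, 21/4)
obs 4: x=6 → posterior Gamma(20, 25/4)
obs 5: x=0 → posterior Gamma(20, 29/4)
obs 6: x=5 → posterior Gamma(25, 33/4)

k = 4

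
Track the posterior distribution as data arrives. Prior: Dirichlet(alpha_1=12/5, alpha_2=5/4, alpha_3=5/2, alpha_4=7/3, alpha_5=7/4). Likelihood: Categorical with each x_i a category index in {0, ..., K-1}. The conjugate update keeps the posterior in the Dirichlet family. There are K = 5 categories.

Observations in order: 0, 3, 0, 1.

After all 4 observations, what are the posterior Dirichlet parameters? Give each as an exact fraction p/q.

obs 1: x=0 → posterior Dirichlet(17/5, 5/4, 5/2, 7/3, 7/4)
obs 2: x=3 → posterior Dirichlet(17/5, 5/4, 5/2, 10/3, 7/4)
obs 3: x=0 → posterior Dirichlet(22/5, 5/4, 5/2, 10/3, 7/4)
obs 4: x=1 → posterior Dirichlet(22/5, 9/4, 5/2, 10/3, 7/4)

alpha_1=22/5, alpha_2=9/4, alpha_3=5/2, alpha_4=10/3, alpha_5=7/4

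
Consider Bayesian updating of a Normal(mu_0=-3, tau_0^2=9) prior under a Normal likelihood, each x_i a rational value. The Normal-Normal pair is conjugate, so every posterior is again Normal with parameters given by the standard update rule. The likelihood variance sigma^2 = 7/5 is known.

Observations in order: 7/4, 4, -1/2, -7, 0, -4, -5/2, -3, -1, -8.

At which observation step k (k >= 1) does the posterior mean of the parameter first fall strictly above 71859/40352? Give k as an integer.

obs 1: x=7/4 → posterior Normal(231/208, 63/52)
obs 2: x=4 → posterior Normal(951/388, 63/97)
obs 3: x=-1/2 → posterior Normal(861/568, 63/142)
obs 4: x=-7 → posterior Normal(-399/748, 63/187)
obs 5: x=0 → posterior Normal(-399/928, 63/232)
obs 6: x=-4 → posterior Normal(-1119/1108, 63/277)
obs 7: x=-5/2 → posterior Normal(-1569/1288, 9/46)
obs 8: x=-3 → posterior Normal(-2109/1468, 63/367)
obs 9: x=-1 → posterior Normal(-2289/1648, 63/412)
obs 10: x=-8 → posterior Normal(-3729/1828, 63/457)

k = 2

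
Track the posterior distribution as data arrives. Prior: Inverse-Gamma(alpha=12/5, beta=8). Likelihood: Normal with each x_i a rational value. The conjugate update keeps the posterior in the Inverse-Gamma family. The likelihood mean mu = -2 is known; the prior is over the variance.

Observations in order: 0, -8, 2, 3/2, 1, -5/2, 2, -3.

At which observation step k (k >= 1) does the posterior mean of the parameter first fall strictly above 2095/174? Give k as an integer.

obs 1: x=0 → posterior Inverse-Gamma(29/10, 10)
obs 2: x=-8 → posterior Inverse-Gamma(17/5, 28)
obs 3: x=2 → posterior Inverse-Gamma(39/10, 36)
obs 4: x=3/2 → posterior Inverse-Gamma(22/5, 337/8)
obs 5: x=1 → posterior Inverse-Gamma(49/10, 373/8)
obs 6: x=-5/2 → posterior Inverse-Gamma(27/5, 187/4)
obs 7: x=2 → posterior Inverse-Gamma(59/10, 219/4)
obs 8: x=-3 → posterior Inverse-Gamma(32/5, 221/4)

k = 3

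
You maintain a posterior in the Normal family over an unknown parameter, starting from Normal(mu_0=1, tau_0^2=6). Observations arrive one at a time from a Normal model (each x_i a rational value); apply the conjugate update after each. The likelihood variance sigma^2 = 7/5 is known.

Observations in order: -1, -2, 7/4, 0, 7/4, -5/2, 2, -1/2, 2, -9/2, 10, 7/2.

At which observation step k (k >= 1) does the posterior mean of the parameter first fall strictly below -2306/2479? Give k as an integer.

obs 1: x=-1 → posterior Normal(-23/37, 42/37)
obs 2: x=-2 → posterior Normal(-83/67, 42/67)
obs 3: x=7/4 → posterior Normal(-61/194, 42/97)
obs 4: x=0 → posterior Normal(-61/254, 42/127)
obs 5: x=7/4 → posterior Normal(22/157, 42/157)
obs 6: x=-5/2 → posterior Normal(-53/187, 42/187)
obs 7: x=2 → posterior Normal(1/31, 6/31)
obs 8: x=-1/2 → posterior Normal(-8/247, 42/247)
obs 9: x=2 → posterior Normal(52/277, 42/277)
obs 10: x=-9/2 → posterior Normal(-83/307, 42/307)
obs 11: x=10 → posterior Normal(217/337, 42/337)
obs 12: x=7/2 → posterior Normal(322/367, 42/367)

k = 2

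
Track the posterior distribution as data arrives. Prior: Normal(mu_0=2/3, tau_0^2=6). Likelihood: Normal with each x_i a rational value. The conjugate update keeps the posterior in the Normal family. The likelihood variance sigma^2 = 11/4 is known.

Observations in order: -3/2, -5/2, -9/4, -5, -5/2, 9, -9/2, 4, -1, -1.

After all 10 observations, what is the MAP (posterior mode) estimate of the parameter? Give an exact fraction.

obs 1: x=-3/2 → posterior Normal(-86/105, 66/35)
obs 2: x=-5/2 → posterior Normal(-266/177, 66/59)
obs 3: x=-9/4 → posterior Normal(-428/249, 66/83)
obs 4: x=-5 → posterior Normal(-788/321, 66/107)
obs 5: x=-5/2 → posterior Normal(-968/393, 66/131)
obs 6: x=9 → posterior Normal(-64/93, 66/155)
obs 7: x=-9/2 → posterior Normal(-644/537, 66/179)
obs 8: x=4 → posterior Normal(-356/609, 66/203)
obs 9: x=-1 → posterior Normal(-428/681, 66/227)
obs 10: x=-1 → posterior Normal(-500/753, 66/251)

-500/753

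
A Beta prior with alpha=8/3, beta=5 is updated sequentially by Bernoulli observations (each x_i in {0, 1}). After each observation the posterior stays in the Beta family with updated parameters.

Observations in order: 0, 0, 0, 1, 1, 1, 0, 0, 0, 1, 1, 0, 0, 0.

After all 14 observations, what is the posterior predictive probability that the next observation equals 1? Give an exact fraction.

23/65

obs 1: x=0 → posterior Beta(8/3, 6)
obs 2: x=0 → posterior Beta(8/3, 7)
obs 3: x=0 → posterior Beta(8/3, 8)
obs 4: x=1 → posterior Beta(11/3, 8)
obs 5: x=1 → posterior Beta(14/3, 8)
obs 6: x=1 → posterior Beta(17/3, 8)
obs 7: x=0 → posterior Beta(17/3, 9)
obs 8: x=0 → posterior Beta(17/3, 10)
obs 9: x=0 → posterior Beta(17/3, 11)
obs 10: x=1 → posterior Beta(20/3, 11)
obs 11: x=1 → posterior Beta(23/3, 11)
obs 12: x=0 → posterior Beta(23/3, 12)
obs 13: x=0 → posterior Beta(23/3, 13)
obs 14: x=0 → posterior Beta(23/3, 14)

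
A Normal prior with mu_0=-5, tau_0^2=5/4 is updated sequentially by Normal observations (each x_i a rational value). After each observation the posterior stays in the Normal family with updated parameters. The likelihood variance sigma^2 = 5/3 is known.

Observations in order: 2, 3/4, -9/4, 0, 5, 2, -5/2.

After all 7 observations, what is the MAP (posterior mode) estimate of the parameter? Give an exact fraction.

-1/5

obs 1: x=2 → posterior Normal(-2, 5/7)
obs 2: x=3/4 → posterior Normal(-47/40, 1/2)
obs 3: x=-9/4 → posterior Normal(-37/26, 5/13)
obs 4: x=0 → posterior Normal(-37/32, 5/16)
obs 5: x=5 → posterior Normal(-7/38, 5/19)
obs 6: x=2 → posterior Normal(5/44, 5/22)
obs 7: x=-5/2 → posterior Normal(-1/5, 1/5)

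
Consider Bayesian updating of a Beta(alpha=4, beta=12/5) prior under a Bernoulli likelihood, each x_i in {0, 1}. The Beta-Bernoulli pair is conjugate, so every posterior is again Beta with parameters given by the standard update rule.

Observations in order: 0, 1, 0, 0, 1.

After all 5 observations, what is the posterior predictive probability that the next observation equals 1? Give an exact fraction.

obs 1: x=0 → posterior Beta(4, 17/5)
obs 2: x=1 → posterior Beta(5, 17/5)
obs 3: x=0 → posterior Beta(5, 22/5)
obs 4: x=0 → posterior Beta(5, 27/5)
obs 5: x=1 → posterior Beta(6, 27/5)

10/19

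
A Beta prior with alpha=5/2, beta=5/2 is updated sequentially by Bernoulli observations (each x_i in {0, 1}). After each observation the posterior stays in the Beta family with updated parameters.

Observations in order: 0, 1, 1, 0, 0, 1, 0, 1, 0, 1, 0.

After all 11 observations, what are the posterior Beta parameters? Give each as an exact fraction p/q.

alpha=15/2, beta=17/2

obs 1: x=0 → posterior Beta(5/2, 7/2)
obs 2: x=1 → posterior Beta(7/2, 7/2)
obs 3: x=1 → posterior Beta(9/2, 7/2)
obs 4: x=0 → posterior Beta(9/2, 9/2)
obs 5: x=0 → posterior Beta(9/2, 11/2)
obs 6: x=1 → posterior Beta(11/2, 11/2)
obs 7: x=0 → posterior Beta(11/2, 13/2)
obs 8: x=1 → posterior Beta(13/2, 13/2)
obs 9: x=0 → posterior Beta(13/2, 15/2)
obs 10: x=1 → posterior Beta(15/2, 15/2)
obs 11: x=0 → posterior Beta(15/2, 17/2)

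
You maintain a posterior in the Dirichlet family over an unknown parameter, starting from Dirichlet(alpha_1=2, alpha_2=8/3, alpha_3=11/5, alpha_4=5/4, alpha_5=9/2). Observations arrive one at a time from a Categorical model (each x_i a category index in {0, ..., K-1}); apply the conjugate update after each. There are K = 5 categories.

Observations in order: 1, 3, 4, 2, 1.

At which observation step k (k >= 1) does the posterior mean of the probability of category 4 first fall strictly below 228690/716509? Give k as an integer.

k = 2

obs 1: x=1 → posterior Dirichlet(2, 11/3, 11/5, 5/4, 9/2)
obs 2: x=3 → posterior Dirichlet(2, 11/3, 11/5, 9/4, 9/2)
obs 3: x=4 → posterior Dirichlet(2, 11/3, 11/5, 9/4, 11/2)
obs 4: x=2 → posterior Dirichlet(2, 11/3, 16/5, 9/4, 11/2)
obs 5: x=1 → posterior Dirichlet(2, 14/3, 16/5, 9/4, 11/2)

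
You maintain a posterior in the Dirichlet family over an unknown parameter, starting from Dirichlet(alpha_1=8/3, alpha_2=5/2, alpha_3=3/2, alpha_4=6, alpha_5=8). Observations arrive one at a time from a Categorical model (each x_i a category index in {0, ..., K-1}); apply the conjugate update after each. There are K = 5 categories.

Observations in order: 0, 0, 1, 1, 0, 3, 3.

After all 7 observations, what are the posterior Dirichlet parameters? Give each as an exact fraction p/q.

alpha_1=17/3, alpha_2=9/2, alpha_3=3/2, alpha_4=8, alpha_5=8

obs 1: x=0 → posterior Dirichlet(11/3, 5/2, 3/2, 6, 8)
obs 2: x=0 → posterior Dirichlet(14/3, 5/2, 3/2, 6, 8)
obs 3: x=1 → posterior Dirichlet(14/3, 7/2, 3/2, 6, 8)
obs 4: x=1 → posterior Dirichlet(14/3, 9/2, 3/2, 6, 8)
obs 5: x=0 → posterior Dirichlet(17/3, 9/2, 3/2, 6, 8)
obs 6: x=3 → posterior Dirichlet(17/3, 9/2, 3/2, 7, 8)
obs 7: x=3 → posterior Dirichlet(17/3, 9/2, 3/2, 8, 8)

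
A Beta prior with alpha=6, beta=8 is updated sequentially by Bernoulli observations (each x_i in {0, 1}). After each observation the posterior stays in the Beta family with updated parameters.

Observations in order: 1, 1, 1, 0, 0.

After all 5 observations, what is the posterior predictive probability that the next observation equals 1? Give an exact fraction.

obs 1: x=1 → posterior Beta(7, 8)
obs 2: x=1 → posterior Beta(8, 8)
obs 3: x=1 → posterior Beta(9, 8)
obs 4: x=0 → posterior Beta(9, 9)
obs 5: x=0 → posterior Beta(9, 10)

9/19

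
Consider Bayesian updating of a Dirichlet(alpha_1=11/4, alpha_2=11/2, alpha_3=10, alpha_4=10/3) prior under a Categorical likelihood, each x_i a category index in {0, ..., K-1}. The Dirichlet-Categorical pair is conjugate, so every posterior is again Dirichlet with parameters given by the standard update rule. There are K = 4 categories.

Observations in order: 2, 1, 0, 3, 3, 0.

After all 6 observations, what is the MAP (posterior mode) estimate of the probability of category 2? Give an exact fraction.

120/283

obs 1: x=2 → posterior Dirichlet(11/4, 11/2, 11, 10/3)
obs 2: x=1 → posterior Dirichlet(11/4, 13/2, 11, 10/3)
obs 3: x=0 → posterior Dirichlet(15/4, 13/2, 11, 10/3)
obs 4: x=3 → posterior Dirichlet(15/4, 13/2, 11, 13/3)
obs 5: x=3 → posterior Dirichlet(15/4, 13/2, 11, 16/3)
obs 6: x=0 → posterior Dirichlet(19/4, 13/2, 11, 16/3)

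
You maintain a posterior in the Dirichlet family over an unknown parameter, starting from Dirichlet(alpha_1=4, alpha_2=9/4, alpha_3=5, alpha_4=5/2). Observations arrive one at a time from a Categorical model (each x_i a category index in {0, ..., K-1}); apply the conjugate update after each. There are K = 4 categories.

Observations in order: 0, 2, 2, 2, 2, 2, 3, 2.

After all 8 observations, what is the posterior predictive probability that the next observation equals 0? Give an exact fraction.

20/87

obs 1: x=0 → posterior Dirichlet(5, 9/4, 5, 5/2)
obs 2: x=2 → posterior Dirichlet(5, 9/4, 6, 5/2)
obs 3: x=2 → posterior Dirichlet(5, 9/4, 7, 5/2)
obs 4: x=2 → posterior Dirichlet(5, 9/4, 8, 5/2)
obs 5: x=2 → posterior Dirichlet(5, 9/4, 9, 5/2)
obs 6: x=2 → posterior Dirichlet(5, 9/4, 10, 5/2)
obs 7: x=3 → posterior Dirichlet(5, 9/4, 10, 7/2)
obs 8: x=2 → posterior Dirichlet(5, 9/4, 11, 7/2)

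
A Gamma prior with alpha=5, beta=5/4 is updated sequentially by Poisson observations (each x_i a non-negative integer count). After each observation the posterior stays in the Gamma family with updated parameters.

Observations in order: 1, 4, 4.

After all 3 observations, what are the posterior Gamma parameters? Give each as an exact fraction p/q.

alpha=14, beta=17/4

obs 1: x=1 → posterior Gamma(6, 9/4)
obs 2: x=4 → posterior Gamma(10, 13/4)
obs 3: x=4 → posterior Gamma(14, 17/4)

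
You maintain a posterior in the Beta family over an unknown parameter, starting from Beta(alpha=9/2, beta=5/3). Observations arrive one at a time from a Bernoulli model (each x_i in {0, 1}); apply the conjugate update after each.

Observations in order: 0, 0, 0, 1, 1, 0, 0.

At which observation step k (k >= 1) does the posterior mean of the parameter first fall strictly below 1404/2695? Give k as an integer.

k = 3

obs 1: x=0 → posterior Beta(9/2, 8/3)
obs 2: x=0 → posterior Beta(9/2, 11/3)
obs 3: x=0 → posterior Beta(9/2, 14/3)
obs 4: x=1 → posterior Beta(11/2, 14/3)
obs 5: x=1 → posterior Beta(13/2, 14/3)
obs 6: x=0 → posterior Beta(13/2, 17/3)
obs 7: x=0 → posterior Beta(13/2, 20/3)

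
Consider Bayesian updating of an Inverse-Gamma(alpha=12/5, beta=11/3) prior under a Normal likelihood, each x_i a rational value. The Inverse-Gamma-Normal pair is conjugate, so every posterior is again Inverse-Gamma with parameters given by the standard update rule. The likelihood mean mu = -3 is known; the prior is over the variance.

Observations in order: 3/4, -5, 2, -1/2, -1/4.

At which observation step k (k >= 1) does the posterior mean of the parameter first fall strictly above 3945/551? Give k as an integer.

obs 1: x=3/4 → posterior Inverse-Gamma(29/10, 1027/96)
obs 2: x=-5 → posterior Inverse-Gamma(17/5, 1219/96)
obs 3: x=2 → posterior Inverse-Gamma(39/10, 2419/96)
obs 4: x=-1/2 → posterior Inverse-Gamma(22/5, 2719/96)
obs 5: x=-1/4 → posterior Inverse-Gamma(49/10, 1541/48)

k = 3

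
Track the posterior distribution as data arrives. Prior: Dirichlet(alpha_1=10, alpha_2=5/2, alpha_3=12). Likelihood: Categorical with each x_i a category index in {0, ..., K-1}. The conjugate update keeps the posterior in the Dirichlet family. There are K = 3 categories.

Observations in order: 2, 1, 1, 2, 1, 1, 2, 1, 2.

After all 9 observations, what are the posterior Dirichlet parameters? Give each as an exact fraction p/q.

obs 1: x=2 → posterior Dirichlet(10, 5/2, 13)
obs 2: x=1 → posterior Dirichlet(10, 7/2, 13)
obs 3: x=1 → posterior Dirichlet(10, 9/2, 13)
obs 4: x=2 → posterior Dirichlet(10, 9/2, 14)
obs 5: x=1 → posterior Dirichlet(10, 11/2, 14)
obs 6: x=1 → posterior Dirichlet(10, 13/2, 14)
obs 7: x=2 → posterior Dirichlet(10, 13/2, 15)
obs 8: x=1 → posterior Dirichlet(10, 15/2, 15)
obs 9: x=2 → posterior Dirichlet(10, 15/2, 16)

alpha_1=10, alpha_2=15/2, alpha_3=16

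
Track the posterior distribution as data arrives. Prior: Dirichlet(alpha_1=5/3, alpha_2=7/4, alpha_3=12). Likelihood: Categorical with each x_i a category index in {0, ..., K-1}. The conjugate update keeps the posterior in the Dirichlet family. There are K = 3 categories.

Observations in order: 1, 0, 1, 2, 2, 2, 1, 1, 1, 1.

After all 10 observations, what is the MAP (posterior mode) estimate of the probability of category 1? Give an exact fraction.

81/269

obs 1: x=1 → posterior Dirichlet(5/3, 11/4, 12)
obs 2: x=0 → posterior Dirichlet(8/3, 11/4, 12)
obs 3: x=1 → posterior Dirichlet(8/3, 15/4, 12)
obs 4: x=2 → posterior Dirichlet(8/3, 15/4, 13)
obs 5: x=2 → posterior Dirichlet(8/3, 15/4, 14)
obs 6: x=2 → posterior Dirichlet(8/3, 15/4, 15)
obs 7: x=1 → posterior Dirichlet(8/3, 19/4, 15)
obs 8: x=1 → posterior Dirichlet(8/3, 23/4, 15)
obs 9: x=1 → posterior Dirichlet(8/3, 27/4, 15)
obs 10: x=1 → posterior Dirichlet(8/3, 31/4, 15)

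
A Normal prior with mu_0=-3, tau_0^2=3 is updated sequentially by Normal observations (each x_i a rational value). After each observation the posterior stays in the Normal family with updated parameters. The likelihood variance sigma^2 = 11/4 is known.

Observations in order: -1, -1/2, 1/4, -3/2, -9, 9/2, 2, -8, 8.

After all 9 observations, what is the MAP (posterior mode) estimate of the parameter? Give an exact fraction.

obs 1: x=-1 → posterior Normal(-45/23, 33/23)
obs 2: x=-1/2 → posterior Normal(-51/35, 33/35)
obs 3: x=1/4 → posterior Normal(-48/47, 33/47)
obs 4: x=-3/2 → posterior Normal(-66/59, 33/59)
obs 5: x=-9 → posterior Normal(-174/71, 33/71)
obs 6: x=9/2 → posterior Normal(-120/83, 33/83)
obs 7: x=2 → posterior Normal(-96/95, 33/95)
obs 8: x=-8 → posterior Normal(-192/107, 33/107)
obs 9: x=8 → posterior Normal(-96/119, 33/119)

-96/119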